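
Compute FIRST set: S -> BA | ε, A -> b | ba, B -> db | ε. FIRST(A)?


Per alternative of A: FIRST(b) = {b}; FIRST(ba) = {b}
FIRST(A) = {b}


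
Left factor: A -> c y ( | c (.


Common prefix: 'c'
Factored: A -> c A', A' -> y ( | (


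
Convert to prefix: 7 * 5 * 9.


left-to-right (same/higher precedence on left): tree is (* (* 7 5) 9)
Prefix: * * 7 5 9


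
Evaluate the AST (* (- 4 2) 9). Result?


Evaluate inner: (- 4 2) = 2
Evaluate root: (* 2 9) = 18
Result: 18


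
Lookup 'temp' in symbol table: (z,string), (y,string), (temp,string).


Lookup 'temp' → type string


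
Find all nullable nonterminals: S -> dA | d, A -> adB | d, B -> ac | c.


A nonterminal is nullable iff some alternative derives ε (directly, or every symbol in it is nullable)
Nullable: {}


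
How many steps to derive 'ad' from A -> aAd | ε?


Derivation: A => aAd => ad
Steps: 2


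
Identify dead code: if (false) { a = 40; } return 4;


condition is constant false, so the whole block is unreachable
Dead: 'if (false) { a = 40; }'


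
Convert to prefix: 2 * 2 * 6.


left-to-right (same/higher precedence on left): tree is (* (* 2 2) 6)
Prefix: * * 2 2 6


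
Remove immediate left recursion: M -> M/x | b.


Left-recursive alternatives: M/x; non-recursive: b
Introduce M': M -> bM', M' -> /xM' | ε


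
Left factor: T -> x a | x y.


Common prefix: 'x'
Factored: T -> x T', T' -> a | y


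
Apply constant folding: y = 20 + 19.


20 + 19 = 39 at compile time
Optimized: y = 39


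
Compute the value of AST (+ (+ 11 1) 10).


Evaluate inner: (+ 11 1) = 12
Evaluate root: (+ 12 10) = 22
Result: 22


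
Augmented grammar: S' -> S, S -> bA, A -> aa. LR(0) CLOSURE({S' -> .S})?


Start: S' -> .S
For each item with dot before a nonterminal B, add B -> .γ for every B-production
Closure: [S' -> .S, S -> .bA]


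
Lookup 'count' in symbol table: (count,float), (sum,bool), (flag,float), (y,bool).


Lookup 'count' → type float


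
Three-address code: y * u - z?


Break into single-operator statements:
t1 = y * u
t2 = t1 - z


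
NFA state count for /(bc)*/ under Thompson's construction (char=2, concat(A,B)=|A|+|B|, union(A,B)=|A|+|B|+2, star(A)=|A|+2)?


Syntax tree has 2 char leaf(s), 0 union(s), 1 star(s)
chars contribute 2×2 = 4; each union adds +2; each star adds +2
Total: 4 + 0 + 2 = 6 states


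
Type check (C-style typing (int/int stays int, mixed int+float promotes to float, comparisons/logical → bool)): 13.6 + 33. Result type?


Operand types: float + int
Rule: mixed int/float promotes to float; int/int stays int
Result type: float


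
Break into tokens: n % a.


Scan left to right, longest-match per lexeme
Tokens: ID(n), OP(%), ID(a)


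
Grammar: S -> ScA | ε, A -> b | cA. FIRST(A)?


Per alternative of A: FIRST(b) = {b}; FIRST(cA) = {c}
FIRST(A) = {b, c}


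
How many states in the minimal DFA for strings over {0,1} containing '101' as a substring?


KMP-style automaton: 3 progress states + 1 absorbing accept = 4
Minimal DFA: 4 states


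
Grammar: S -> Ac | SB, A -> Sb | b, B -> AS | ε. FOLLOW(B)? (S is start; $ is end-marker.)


$ ∈ FOLLOW(S). For each A -> αBβ: add FIRST(β)\{ε} to FOLLOW(B); if β nullable, add FOLLOW(A).
FOLLOW(B) = {$, b}


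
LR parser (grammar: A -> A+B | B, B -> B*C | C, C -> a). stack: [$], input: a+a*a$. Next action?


no handle on stack; shift 'a'
Action: shift


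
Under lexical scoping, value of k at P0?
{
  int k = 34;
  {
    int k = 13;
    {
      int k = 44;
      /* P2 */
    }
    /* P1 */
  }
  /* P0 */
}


k declared in the same block as P0
k = 34


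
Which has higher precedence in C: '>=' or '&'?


'>=' is relational (level 7); '&' is bitwise AND (level 5)
Higher level binds tighter
'>=' has higher precedence than '&'


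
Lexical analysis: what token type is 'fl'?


Pattern: letter/underscore followed by alphanumerics, not a keyword
Type: IDENTIFIER


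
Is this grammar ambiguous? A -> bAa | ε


balanced b^n…a^n: each string has a unique parse
Unambiguous


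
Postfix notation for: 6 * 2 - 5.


Left to right (same or higher precedence on left)
Postfix: 6 2 * 5 -


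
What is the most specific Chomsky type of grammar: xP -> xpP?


LHS has context (more than one symbol) and |LHS| ≤ |RHS|
Classification: Type 1 (Context-Sensitive)


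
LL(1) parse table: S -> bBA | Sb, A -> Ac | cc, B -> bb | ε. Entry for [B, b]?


For [B, b]: 'b' ∈ FIRST(bb)
Entry: B -> bb


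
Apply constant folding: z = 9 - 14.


9 - 14 = -5 at compile time
Optimized: z = -5


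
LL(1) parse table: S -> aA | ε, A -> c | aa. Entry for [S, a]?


For [S, a]: 'a' ∈ FIRST(aA)
Entry: S -> aA


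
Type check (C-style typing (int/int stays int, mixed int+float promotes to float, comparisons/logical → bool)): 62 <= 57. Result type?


Operand types: int <= int
Rule: comparison yields bool
Result type: bool


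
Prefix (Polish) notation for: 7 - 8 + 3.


left-to-right (same/higher precedence on left): tree is (+ (- 7 8) 3)
Prefix: + - 7 8 3


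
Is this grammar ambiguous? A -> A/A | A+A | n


'n/n+n' has two parse trees (no precedence encoded between / and +)
Ambiguous


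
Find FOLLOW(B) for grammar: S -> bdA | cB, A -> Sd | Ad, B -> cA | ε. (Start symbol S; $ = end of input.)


$ ∈ FOLLOW(S). For each A -> αBβ: add FIRST(β)\{ε} to FOLLOW(B); if β nullable, add FOLLOW(A).
FOLLOW(B) = {$, d}


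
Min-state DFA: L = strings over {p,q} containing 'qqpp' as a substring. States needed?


KMP-style automaton: 4 progress states + 1 absorbing accept = 5
Minimal DFA: 5 states


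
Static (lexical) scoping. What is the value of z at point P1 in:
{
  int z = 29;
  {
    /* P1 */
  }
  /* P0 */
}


P1's block does not declare z; resolves to the enclosing declaration at depth 0
z = 29


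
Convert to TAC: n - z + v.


Break into single-operator statements:
t1 = n - z
t2 = t1 + v


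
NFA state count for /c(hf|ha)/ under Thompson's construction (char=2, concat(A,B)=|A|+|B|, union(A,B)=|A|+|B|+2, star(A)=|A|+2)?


Syntax tree has 5 char leaf(s), 1 union(s), 0 star(s)
chars contribute 5×2 = 10; each union adds +2; each star adds +2
Total: 10 + 2 + 0 = 12 states


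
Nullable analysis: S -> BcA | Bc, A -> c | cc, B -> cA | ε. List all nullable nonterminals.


A nonterminal is nullable iff some alternative derives ε (directly, or every symbol in it is nullable)
Nullable: {B}


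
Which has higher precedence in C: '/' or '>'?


'/' is multiplicative (level 10); '>' is relational (level 7)
Higher level binds tighter
'/' has higher precedence than '>'


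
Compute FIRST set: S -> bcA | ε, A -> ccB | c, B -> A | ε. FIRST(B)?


Per alternative of B: FIRST(A) = {c}; FIRST(ε) = {ε}
FIRST(B) = {c, ε}


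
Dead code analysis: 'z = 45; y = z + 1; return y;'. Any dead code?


z is read by y's definition; y is returned
No dead code


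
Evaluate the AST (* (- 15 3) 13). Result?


Evaluate inner: (- 15 3) = 12
Evaluate root: (* 12 13) = 156
Result: 156


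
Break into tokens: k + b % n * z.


Scan left to right, longest-match per lexeme
Tokens: ID(k), OP(+), ID(b), OP(%), ID(n), OP(*), ID(z)


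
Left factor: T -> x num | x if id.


Common prefix: 'x'
Factored: T -> x T', T' -> num | if id


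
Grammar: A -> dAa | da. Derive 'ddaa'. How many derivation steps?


Derivation: A => dAa => ddaa
Steps: 2


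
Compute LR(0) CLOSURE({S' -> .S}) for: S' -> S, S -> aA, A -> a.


Start: S' -> .S
For each item with dot before a nonterminal B, add B -> .γ for every B-production
Closure: [S' -> .S, S -> .aA]


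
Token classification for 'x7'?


Pattern: letter/underscore followed by alphanumerics, not a keyword
Type: IDENTIFIER


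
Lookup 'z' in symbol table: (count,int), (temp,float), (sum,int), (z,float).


Lookup 'z' → type float


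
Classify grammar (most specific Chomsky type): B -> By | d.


Left-linear: every RHS is a terminal or one nonterminal followed by a terminal
Classification: Type 3 (Regular)


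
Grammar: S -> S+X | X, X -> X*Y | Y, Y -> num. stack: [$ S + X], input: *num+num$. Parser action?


'*' can extend X; shift to build X -> X*Y
Action: shift


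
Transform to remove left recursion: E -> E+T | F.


Left-recursive alternatives: E+T; non-recursive: F
Introduce E': E -> FE', E' -> +TE' | ε


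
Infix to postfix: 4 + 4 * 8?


* has higher precedence, evaluate 4*8 first
Postfix: 4 4 8 * +


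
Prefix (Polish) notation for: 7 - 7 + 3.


left-to-right (same/higher precedence on left): tree is (+ (- 7 7) 3)
Prefix: + - 7 7 3


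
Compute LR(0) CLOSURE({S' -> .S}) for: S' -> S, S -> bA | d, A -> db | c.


Start: S' -> .S
For each item with dot before a nonterminal B, add B -> .γ for every B-production
Closure: [S' -> .S, S -> .bA, S -> .d]


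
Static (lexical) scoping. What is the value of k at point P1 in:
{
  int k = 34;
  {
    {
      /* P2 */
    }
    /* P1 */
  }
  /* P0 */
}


P1's block does not declare k; resolves to the enclosing declaration at depth 0
k = 34


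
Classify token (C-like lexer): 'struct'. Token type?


Pattern: reserved word
Type: KEYWORD


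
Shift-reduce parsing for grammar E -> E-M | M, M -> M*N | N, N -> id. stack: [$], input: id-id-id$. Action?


no handle on stack; shift 'id'
Action: shift


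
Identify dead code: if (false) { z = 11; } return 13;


condition is constant false, so the whole block is unreachable
Dead: 'if (false) { z = 11; }'


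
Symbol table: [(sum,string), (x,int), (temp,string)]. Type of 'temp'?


Lookup 'temp' → type string


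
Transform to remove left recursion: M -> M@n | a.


Left-recursive alternatives: M@n; non-recursive: a
Introduce M': M -> aM', M' -> @nM' | ε


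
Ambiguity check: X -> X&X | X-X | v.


'v&v-v' has two parse trees (no precedence encoded between & and -)
Ambiguous


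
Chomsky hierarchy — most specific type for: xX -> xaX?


LHS has context (more than one symbol) and |LHS| ≤ |RHS|
Classification: Type 1 (Context-Sensitive)


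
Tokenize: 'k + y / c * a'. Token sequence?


Scan left to right, longest-match per lexeme
Tokens: ID(k), OP(+), ID(y), OP(/), ID(c), OP(*), ID(a)


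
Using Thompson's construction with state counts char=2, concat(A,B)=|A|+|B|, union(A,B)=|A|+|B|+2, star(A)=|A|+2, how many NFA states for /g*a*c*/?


Syntax tree has 3 char leaf(s), 0 union(s), 3 star(s)
chars contribute 3×2 = 6; each union adds +2; each star adds +2
Total: 6 + 0 + 6 = 12 states


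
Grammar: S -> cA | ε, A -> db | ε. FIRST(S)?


Per alternative of S: FIRST(cA) = {c}; FIRST(ε) = {ε}
FIRST(S) = {c, ε}


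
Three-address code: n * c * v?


Break into single-operator statements:
t1 = n * c
t2 = t1 * v


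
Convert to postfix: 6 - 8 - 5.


Left to right (same or higher precedence on left)
Postfix: 6 8 - 5 -


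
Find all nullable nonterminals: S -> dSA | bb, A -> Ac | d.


A nonterminal is nullable iff some alternative derives ε (directly, or every symbol in it is nullable)
Nullable: {}


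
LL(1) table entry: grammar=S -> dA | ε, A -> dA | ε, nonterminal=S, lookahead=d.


For [S, d]: 'd' ∈ FIRST(dA)
Entry: S -> dA


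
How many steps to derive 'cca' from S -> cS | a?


Derivation: S => cS => ccS => cca
Steps: 3


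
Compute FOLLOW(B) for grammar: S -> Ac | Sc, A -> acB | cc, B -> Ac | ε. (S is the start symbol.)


$ ∈ FOLLOW(S). For each A -> αBβ: add FIRST(β)\{ε} to FOLLOW(B); if β nullable, add FOLLOW(A).
FOLLOW(B) = {c}


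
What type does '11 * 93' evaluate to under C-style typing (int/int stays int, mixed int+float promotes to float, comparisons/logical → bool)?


Operand types: int * int
Rule: mixed int/float promotes to float; int/int stays int
Result type: int


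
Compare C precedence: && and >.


'>' is relational (level 7); '&&' is logical AND (level 2)
Higher level binds tighter
'>' has higher precedence than '&&'


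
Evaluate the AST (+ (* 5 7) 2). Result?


Evaluate inner: (* 5 7) = 35
Evaluate root: (+ 35 2) = 37
Result: 37


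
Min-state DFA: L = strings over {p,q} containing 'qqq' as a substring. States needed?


KMP-style automaton: 3 progress states + 1 absorbing accept = 4
Minimal DFA: 4 states


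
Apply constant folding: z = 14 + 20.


14 + 20 = 34 at compile time
Optimized: z = 34


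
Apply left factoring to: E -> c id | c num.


Common prefix: 'c'
Factored: E -> c E', E' -> id | num


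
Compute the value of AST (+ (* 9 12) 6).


Evaluate inner: (* 9 12) = 108
Evaluate root: (+ 108 6) = 114
Result: 114


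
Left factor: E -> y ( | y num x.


Common prefix: 'y'
Factored: E -> y E', E' -> ( | num x


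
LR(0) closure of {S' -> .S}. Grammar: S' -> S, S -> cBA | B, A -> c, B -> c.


Start: S' -> .S
For each item with dot before a nonterminal B, add B -> .γ for every B-production
Closure: [S' -> .S, S -> .cBA, S -> .B, B -> .c]


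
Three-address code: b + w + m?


Break into single-operator statements:
t1 = b + w
t2 = t1 + m


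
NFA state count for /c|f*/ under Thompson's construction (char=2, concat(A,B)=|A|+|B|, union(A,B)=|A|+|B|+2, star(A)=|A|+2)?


Syntax tree has 2 char leaf(s), 1 union(s), 1 star(s)
chars contribute 2×2 = 4; each union adds +2; each star adds +2
Total: 4 + 2 + 2 = 8 states


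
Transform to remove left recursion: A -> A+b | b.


Left-recursive alternatives: A+b; non-recursive: b
Introduce A': A -> bA', A' -> +bA' | ε


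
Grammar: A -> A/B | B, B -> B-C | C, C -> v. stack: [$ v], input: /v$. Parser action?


'v' on top is the handle for C -> v
Action: reduce (C -> v)


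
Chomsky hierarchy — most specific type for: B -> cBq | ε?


Single nonterminal LHS, but c^n q^n is not regular
Classification: Type 2 (Context-Free)


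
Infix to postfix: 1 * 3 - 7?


Left to right (same or higher precedence on left)
Postfix: 1 3 * 7 -


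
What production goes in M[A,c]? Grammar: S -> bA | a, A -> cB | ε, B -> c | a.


For [A, c]: 'c' ∈ FIRST(cB)
Entry: A -> cB


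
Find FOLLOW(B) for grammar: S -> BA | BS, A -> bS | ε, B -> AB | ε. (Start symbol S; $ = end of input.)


$ ∈ FOLLOW(S). For each A -> αBβ: add FIRST(β)\{ε} to FOLLOW(B); if β nullable, add FOLLOW(A).
FOLLOW(B) = {$, b}


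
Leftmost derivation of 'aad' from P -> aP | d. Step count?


Derivation: P => aP => aaP => aad
Steps: 3


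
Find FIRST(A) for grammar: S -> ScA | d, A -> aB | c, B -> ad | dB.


Per alternative of A: FIRST(aB) = {a}; FIRST(c) = {c}
FIRST(A) = {a, c}


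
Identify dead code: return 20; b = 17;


statement follows a return and is unreachable
Dead: 'b = 17'


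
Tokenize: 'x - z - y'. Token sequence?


Scan left to right, longest-match per lexeme
Tokens: ID(x), OP(-), ID(z), OP(-), ID(y)


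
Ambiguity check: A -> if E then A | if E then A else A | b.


dangling else: 'if E then if E then b else b' parses two ways
Ambiguous


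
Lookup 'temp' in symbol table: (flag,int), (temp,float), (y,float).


Lookup 'temp' → type float


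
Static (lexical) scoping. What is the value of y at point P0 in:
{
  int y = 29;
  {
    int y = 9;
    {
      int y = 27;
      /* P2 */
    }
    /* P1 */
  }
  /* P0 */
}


y declared in the same block as P0
y = 29


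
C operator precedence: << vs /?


'/' is multiplicative (level 10); '<<' is shift (level 8)
Higher level binds tighter
'/' has higher precedence than '<<'


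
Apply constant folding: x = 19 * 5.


19 * 5 = 95 at compile time
Optimized: x = 95


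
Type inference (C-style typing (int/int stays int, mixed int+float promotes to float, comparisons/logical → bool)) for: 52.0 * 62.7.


Operand types: float * float
Rule: mixed int/float promotes to float; int/int stays int
Result type: float


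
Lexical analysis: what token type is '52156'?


Pattern: digits only
Type: INTEGER_LITERAL


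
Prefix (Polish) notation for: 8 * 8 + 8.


left-to-right (same/higher precedence on left): tree is (+ (* 8 8) 8)
Prefix: + * 8 8 8


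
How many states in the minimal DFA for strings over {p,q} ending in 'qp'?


Track the longest suffix of input matching a prefix of 'qp': 3 classes (prefixes of length 0..2)
Minimal DFA: 3 states


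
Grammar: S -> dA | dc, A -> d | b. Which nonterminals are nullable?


A nonterminal is nullable iff some alternative derives ε (directly, or every symbol in it is nullable)
Nullable: {}


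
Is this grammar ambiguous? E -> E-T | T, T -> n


precedence layered via separate nonterminal T: deterministic
Unambiguous


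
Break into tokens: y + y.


Scan left to right, longest-match per lexeme
Tokens: ID(y), OP(+), ID(y)


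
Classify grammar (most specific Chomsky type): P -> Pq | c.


Left-linear: every RHS is a terminal or one nonterminal followed by a terminal
Classification: Type 3 (Regular)


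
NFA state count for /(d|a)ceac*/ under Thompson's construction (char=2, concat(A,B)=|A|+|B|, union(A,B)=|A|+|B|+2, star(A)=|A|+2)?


Syntax tree has 6 char leaf(s), 1 union(s), 1 star(s)
chars contribute 6×2 = 12; each union adds +2; each star adds +2
Total: 12 + 2 + 2 = 16 states


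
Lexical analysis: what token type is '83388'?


Pattern: digits only
Type: INTEGER_LITERAL


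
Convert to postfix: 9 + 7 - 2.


Left to right (same or higher precedence on left)
Postfix: 9 7 + 2 -


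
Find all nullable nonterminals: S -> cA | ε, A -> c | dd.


A nonterminal is nullable iff some alternative derives ε (directly, or every symbol in it is nullable)
Nullable: {S}


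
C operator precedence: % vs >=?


'%' is multiplicative (level 10); '>=' is relational (level 7)
Higher level binds tighter
'%' has higher precedence than '>='


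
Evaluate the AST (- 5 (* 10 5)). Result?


Evaluate inner: (* 10 5) = 50
Evaluate root: (- 5 50) = -45
Result: -45


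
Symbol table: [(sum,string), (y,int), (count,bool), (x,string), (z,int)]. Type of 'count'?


Lookup 'count' → type bool


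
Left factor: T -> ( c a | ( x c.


Common prefix: '('
Factored: T -> ( T', T' -> c a | x c


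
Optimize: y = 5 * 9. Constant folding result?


5 * 9 = 45 at compile time
Optimized: y = 45


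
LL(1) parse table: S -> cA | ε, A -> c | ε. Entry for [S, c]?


For [S, c]: 'c' ∈ FIRST(cA)
Entry: S -> cA


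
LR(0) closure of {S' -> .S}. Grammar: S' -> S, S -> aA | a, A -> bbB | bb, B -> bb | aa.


Start: S' -> .S
For each item with dot before a nonterminal B, add B -> .γ for every B-production
Closure: [S' -> .S, S -> .aA, S -> .a]


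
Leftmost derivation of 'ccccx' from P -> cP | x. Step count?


Derivation: P => cP => ccP => cccP => ccccP => ccccx
Steps: 5


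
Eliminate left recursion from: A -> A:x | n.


Left-recursive alternatives: A:x; non-recursive: n
Introduce A': A -> nA', A' -> :xA' | ε


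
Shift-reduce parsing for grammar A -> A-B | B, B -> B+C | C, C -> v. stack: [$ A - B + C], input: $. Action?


handle 'B+C' on top
Action: reduce (B -> B+C)


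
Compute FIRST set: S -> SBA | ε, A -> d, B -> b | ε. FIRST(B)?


Per alternative of B: FIRST(b) = {b}; FIRST(ε) = {ε}
FIRST(B) = {b, ε}


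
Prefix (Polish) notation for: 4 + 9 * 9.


'*' binds tighter: tree is (+ 4 (* 9 9))
Prefix: + 4 * 9 9


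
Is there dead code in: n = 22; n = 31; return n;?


first assignment to n is overwritten before any read
Dead: 'n = 22'


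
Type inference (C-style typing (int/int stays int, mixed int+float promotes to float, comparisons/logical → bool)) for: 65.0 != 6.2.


Operand types: float != float
Rule: comparison yields bool
Result type: bool


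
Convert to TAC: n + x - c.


Break into single-operator statements:
t1 = n + x
t2 = t1 - c


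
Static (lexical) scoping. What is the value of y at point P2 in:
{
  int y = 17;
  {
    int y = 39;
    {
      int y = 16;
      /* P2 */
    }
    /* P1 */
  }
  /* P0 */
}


y declared in the same block as P2
y = 16


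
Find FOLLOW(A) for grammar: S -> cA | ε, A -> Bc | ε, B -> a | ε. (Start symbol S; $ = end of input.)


$ ∈ FOLLOW(S). For each A -> αBβ: add FIRST(β)\{ε} to FOLLOW(B); if β nullable, add FOLLOW(A).
FOLLOW(A) = {$}


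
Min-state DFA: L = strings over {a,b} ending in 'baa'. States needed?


Track the longest suffix of input matching a prefix of 'baa': 4 classes (prefixes of length 0..3)
Minimal DFA: 4 states


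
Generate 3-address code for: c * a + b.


Break into single-operator statements:
t1 = c * a
t2 = t1 + b


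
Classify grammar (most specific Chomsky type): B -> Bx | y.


Left-linear: every RHS is a terminal or one nonterminal followed by a terminal
Classification: Type 3 (Regular)


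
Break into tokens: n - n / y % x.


Scan left to right, longest-match per lexeme
Tokens: ID(n), OP(-), ID(n), OP(/), ID(y), OP(%), ID(x)


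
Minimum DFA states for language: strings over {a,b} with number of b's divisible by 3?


Track (count of b) mod 3: states 0..2, accept at 0
Minimal DFA: 3 states


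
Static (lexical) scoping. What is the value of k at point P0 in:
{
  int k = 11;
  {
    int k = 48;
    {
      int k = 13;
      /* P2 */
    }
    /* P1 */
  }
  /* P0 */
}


k declared in the same block as P0
k = 11


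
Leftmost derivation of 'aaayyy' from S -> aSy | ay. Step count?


Derivation: S => aSy => aaSyy => aaayyy
Steps: 3


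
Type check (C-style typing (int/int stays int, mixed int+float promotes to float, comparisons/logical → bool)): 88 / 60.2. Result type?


Operand types: int / float
Rule: mixed int/float promotes to float; int/int stays int
Result type: float


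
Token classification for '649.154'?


Pattern: digits with a decimal point
Type: FLOAT_LITERAL


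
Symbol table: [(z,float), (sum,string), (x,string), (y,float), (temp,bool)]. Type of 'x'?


Lookup 'x' → type string


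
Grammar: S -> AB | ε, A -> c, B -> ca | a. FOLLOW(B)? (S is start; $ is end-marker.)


$ ∈ FOLLOW(S). For each A -> αBβ: add FIRST(β)\{ε} to FOLLOW(B); if β nullable, add FOLLOW(A).
FOLLOW(B) = {$}


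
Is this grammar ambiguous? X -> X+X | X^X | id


'id+id^id' has two parse trees (no precedence encoded between + and ^)
Ambiguous


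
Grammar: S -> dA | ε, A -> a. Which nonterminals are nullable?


A nonterminal is nullable iff some alternative derives ε (directly, or every symbol in it is nullable)
Nullable: {S}


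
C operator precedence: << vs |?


'<<' is shift (level 8); '|' is bitwise OR (level 3)
Higher level binds tighter
'<<' has higher precedence than '|'


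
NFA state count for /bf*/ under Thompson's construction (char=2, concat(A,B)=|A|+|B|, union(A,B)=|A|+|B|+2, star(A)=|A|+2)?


Syntax tree has 2 char leaf(s), 0 union(s), 1 star(s)
chars contribute 2×2 = 4; each union adds +2; each star adds +2
Total: 4 + 0 + 2 = 6 states


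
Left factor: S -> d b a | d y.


Common prefix: 'd'
Factored: S -> d S', S' -> b a | y


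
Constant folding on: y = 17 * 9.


17 * 9 = 153 at compile time
Optimized: y = 153


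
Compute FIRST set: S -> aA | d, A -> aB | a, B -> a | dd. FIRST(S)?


Per alternative of S: FIRST(aA) = {a}; FIRST(d) = {d}
FIRST(S) = {a, d}


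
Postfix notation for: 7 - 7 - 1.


Left to right (same or higher precedence on left)
Postfix: 7 7 - 1 -


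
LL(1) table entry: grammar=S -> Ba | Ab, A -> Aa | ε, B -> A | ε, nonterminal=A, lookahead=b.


For [A, b]: ε is nullable and 'b' ∈ FOLLOW(A)
Entry: A -> ε


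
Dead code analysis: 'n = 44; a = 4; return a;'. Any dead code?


n is assigned but never read
Dead: 'n = 44'


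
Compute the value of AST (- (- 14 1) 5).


Evaluate inner: (- 14 1) = 13
Evaluate root: (- 13 5) = 8
Result: 8


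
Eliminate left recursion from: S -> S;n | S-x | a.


Left-recursive alternatives: S;n, S-x; non-recursive: a
Introduce S': S -> aS', S' -> ;nS' | -xS' | ε


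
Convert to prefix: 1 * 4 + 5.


left-to-right (same/higher precedence on left): tree is (+ (* 1 4) 5)
Prefix: + * 1 4 5


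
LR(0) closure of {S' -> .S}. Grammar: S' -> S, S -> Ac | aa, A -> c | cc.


Start: S' -> .S
For each item with dot before a nonterminal B, add B -> .γ for every B-production
Closure: [S' -> .S, S -> .Ac, S -> .aa, A -> .c, A -> .cc]


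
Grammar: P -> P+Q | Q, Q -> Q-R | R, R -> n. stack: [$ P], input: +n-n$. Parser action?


shift '+' to continue P -> P+Q
Action: shift


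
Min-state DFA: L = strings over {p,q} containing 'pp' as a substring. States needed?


KMP-style automaton: 2 progress states + 1 absorbing accept = 3
Minimal DFA: 3 states


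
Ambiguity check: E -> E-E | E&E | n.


'n-n&n' has two parse trees (no precedence encoded between - and &)
Ambiguous


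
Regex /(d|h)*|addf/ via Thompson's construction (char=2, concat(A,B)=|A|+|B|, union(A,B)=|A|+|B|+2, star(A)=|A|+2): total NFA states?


Syntax tree has 6 char leaf(s), 2 union(s), 1 star(s)
chars contribute 6×2 = 12; each union adds +2; each star adds +2
Total: 12 + 4 + 2 = 18 states


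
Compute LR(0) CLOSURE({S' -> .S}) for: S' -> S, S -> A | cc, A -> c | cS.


Start: S' -> .S
For each item with dot before a nonterminal B, add B -> .γ for every B-production
Closure: [S' -> .S, S -> .A, S -> .cc, A -> .c, A -> .cS]


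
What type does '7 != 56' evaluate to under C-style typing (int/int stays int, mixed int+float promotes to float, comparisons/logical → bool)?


Operand types: int != int
Rule: comparison yields bool
Result type: bool


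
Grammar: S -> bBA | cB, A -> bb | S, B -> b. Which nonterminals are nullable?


A nonterminal is nullable iff some alternative derives ε (directly, or every symbol in it is nullable)
Nullable: {}


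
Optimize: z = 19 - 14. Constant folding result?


19 - 14 = 5 at compile time
Optimized: z = 5


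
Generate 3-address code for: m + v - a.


Break into single-operator statements:
t1 = m + v
t2 = t1 - a


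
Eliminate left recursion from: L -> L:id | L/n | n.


Left-recursive alternatives: L:id, L/n; non-recursive: n
Introduce L': L -> nL', L' -> :idL' | /nL' | ε


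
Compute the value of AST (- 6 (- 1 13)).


Evaluate inner: (- 1 13) = -12
Evaluate root: (- 6 -12) = 18
Result: 18


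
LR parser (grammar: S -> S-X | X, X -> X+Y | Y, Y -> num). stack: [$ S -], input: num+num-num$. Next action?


no handle ('S-' is not any RHS); shift 'num'
Action: shift


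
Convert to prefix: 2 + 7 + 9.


left-to-right (same/higher precedence on left): tree is (+ (+ 2 7) 9)
Prefix: + + 2 7 9


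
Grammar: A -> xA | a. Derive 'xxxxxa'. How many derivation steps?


Derivation: A => xA => xxA => xxxA => xxxxA => xxxxxA => xxxxxa
Steps: 6


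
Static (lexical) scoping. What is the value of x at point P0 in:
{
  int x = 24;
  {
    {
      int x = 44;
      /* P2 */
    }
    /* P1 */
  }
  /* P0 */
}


x declared in the same block as P0
x = 24


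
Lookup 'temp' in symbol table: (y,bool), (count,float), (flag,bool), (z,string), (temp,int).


Lookup 'temp' → type int


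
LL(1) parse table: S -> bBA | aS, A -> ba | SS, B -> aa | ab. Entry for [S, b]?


For [S, b]: 'b' ∈ FIRST(bBA)
Entry: S -> bBA


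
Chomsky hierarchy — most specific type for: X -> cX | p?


Right-linear: every RHS is a terminal or a terminal followed by one nonterminal
Classification: Type 3 (Regular)


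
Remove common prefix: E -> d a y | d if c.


Common prefix: 'd'
Factored: E -> d E', E' -> a y | if c


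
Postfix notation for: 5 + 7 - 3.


Left to right (same or higher precedence on left)
Postfix: 5 7 + 3 -


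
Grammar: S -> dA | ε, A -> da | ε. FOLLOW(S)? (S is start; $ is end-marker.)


$ ∈ FOLLOW(S). For each A -> αBβ: add FIRST(β)\{ε} to FOLLOW(B); if β nullable, add FOLLOW(A).
FOLLOW(S) = {$}


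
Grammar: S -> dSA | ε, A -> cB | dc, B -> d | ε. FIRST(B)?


Per alternative of B: FIRST(d) = {d}; FIRST(ε) = {ε}
FIRST(B) = {d, ε}


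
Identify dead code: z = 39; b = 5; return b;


z is assigned but never read
Dead: 'z = 39'


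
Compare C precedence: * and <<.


'*' is multiplicative (level 10); '<<' is shift (level 8)
Higher level binds tighter
'*' has higher precedence than '<<'


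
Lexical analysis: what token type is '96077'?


Pattern: digits only
Type: INTEGER_LITERAL


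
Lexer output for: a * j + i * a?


Scan left to right, longest-match per lexeme
Tokens: ID(a), OP(*), ID(j), OP(+), ID(i), OP(*), ID(a)


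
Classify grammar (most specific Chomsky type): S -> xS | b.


Right-linear: every RHS is a terminal or a terminal followed by one nonterminal
Classification: Type 3 (Regular)


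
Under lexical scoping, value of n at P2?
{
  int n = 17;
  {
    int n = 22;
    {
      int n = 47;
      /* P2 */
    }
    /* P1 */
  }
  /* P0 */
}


n declared in the same block as P2
n = 47


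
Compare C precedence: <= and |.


'<=' is relational (level 7); '|' is bitwise OR (level 3)
Higher level binds tighter
'<=' has higher precedence than '|'


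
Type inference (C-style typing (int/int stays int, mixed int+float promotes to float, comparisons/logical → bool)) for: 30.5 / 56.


Operand types: float / int
Rule: mixed int/float promotes to float; int/int stays int
Result type: float


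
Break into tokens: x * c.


Scan left to right, longest-match per lexeme
Tokens: ID(x), OP(*), ID(c)


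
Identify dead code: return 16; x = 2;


statement follows a return and is unreachable
Dead: 'x = 2'


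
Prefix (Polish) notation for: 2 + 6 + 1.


left-to-right (same/higher precedence on left): tree is (+ (+ 2 6) 1)
Prefix: + + 2 6 1


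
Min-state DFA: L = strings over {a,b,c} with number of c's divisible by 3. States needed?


Track (count of c) mod 3: states 0..2, accept at 0
Minimal DFA: 3 states


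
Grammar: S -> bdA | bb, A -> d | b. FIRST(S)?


Per alternative of S: FIRST(bdA) = {b}; FIRST(bb) = {b}
FIRST(S) = {b}


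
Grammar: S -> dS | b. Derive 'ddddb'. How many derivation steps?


Derivation: S => dS => ddS => dddS => ddddS => ddddb
Steps: 5


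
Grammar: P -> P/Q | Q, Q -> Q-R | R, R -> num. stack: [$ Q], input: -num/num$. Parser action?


shift '-' to continue Q -> Q-R
Action: shift


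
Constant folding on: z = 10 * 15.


10 * 15 = 150 at compile time
Optimized: z = 150


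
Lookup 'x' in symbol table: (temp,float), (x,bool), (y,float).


Lookup 'x' → type bool


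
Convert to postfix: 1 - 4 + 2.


Left to right (same or higher precedence on left)
Postfix: 1 4 - 2 +


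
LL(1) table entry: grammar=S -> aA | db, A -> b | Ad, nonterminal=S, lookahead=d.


For [S, d]: 'd' ∈ FIRST(db)
Entry: S -> db


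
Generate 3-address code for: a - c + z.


Break into single-operator statements:
t1 = a - c
t2 = t1 + z


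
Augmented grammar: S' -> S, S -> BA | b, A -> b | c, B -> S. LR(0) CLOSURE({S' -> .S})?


Start: S' -> .S
For each item with dot before a nonterminal B, add B -> .γ for every B-production
Closure: [S' -> .S, S -> .BA, S -> .b, B -> .S]


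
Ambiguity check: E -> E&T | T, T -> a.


precedence layered via separate nonterminal T: deterministic
Unambiguous


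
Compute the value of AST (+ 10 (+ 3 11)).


Evaluate inner: (+ 3 11) = 14
Evaluate root: (+ 10 14) = 24
Result: 24


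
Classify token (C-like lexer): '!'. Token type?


Pattern: operator symbol
Type: OPERATOR


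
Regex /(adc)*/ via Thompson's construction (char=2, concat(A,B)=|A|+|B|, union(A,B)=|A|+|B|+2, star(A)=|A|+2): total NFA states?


Syntax tree has 3 char leaf(s), 0 union(s), 1 star(s)
chars contribute 3×2 = 6; each union adds +2; each star adds +2
Total: 6 + 0 + 2 = 8 states


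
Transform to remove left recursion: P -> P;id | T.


Left-recursive alternatives: P;id; non-recursive: T
Introduce P': P -> TP', P' -> ;idP' | ε


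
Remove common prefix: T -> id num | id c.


Common prefix: 'id'
Factored: T -> id T', T' -> num | c


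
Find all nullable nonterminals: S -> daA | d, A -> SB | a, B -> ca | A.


A nonterminal is nullable iff some alternative derives ε (directly, or every symbol in it is nullable)
Nullable: {}


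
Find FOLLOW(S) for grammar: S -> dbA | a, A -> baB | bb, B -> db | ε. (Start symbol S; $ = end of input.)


$ ∈ FOLLOW(S). For each A -> αBβ: add FIRST(β)\{ε} to FOLLOW(B); if β nullable, add FOLLOW(A).
FOLLOW(S) = {$}


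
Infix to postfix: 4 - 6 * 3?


* has higher precedence, evaluate 6*3 first
Postfix: 4 6 3 * -


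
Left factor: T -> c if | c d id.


Common prefix: 'c'
Factored: T -> c T', T' -> if | d id


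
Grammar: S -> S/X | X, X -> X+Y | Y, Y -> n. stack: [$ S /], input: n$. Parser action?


no handle ('S/' is not any RHS); shift 'n'
Action: shift


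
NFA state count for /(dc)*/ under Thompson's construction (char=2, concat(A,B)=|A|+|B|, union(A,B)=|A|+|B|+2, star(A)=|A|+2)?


Syntax tree has 2 char leaf(s), 0 union(s), 1 star(s)
chars contribute 2×2 = 4; each union adds +2; each star adds +2
Total: 4 + 0 + 2 = 6 states


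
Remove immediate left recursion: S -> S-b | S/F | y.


Left-recursive alternatives: S-b, S/F; non-recursive: y
Introduce S': S -> yS', S' -> -bS' | /FS' | ε


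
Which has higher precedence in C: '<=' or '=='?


'<=' is relational (level 7); '==' is equality (level 6)
Higher level binds tighter
'<=' has higher precedence than '=='


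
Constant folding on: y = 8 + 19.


8 + 19 = 27 at compile time
Optimized: y = 27


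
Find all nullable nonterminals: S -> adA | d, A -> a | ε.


A nonterminal is nullable iff some alternative derives ε (directly, or every symbol in it is nullable)
Nullable: {A}


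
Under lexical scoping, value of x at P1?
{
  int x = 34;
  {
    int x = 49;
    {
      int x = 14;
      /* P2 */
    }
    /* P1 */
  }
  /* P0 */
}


x declared in the same block as P1
x = 49


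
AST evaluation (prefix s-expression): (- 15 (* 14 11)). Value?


Evaluate inner: (* 14 11) = 154
Evaluate root: (- 15 154) = -139
Result: -139


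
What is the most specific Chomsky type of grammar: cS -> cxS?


LHS has context (more than one symbol) and |LHS| ≤ |RHS|
Classification: Type 1 (Context-Sensitive)


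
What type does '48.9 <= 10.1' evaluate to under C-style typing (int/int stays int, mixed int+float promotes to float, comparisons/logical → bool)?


Operand types: float <= float
Rule: comparison yields bool
Result type: bool


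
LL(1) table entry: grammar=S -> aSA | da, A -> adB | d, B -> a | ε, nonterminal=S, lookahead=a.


For [S, a]: 'a' ∈ FIRST(aSA)
Entry: S -> aSA


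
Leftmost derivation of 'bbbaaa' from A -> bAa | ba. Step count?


Derivation: A => bAa => bbAaa => bbbaaa
Steps: 3


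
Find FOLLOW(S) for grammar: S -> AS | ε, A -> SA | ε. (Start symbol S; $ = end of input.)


$ ∈ FOLLOW(S). For each A -> αBβ: add FIRST(β)\{ε} to FOLLOW(B); if β nullable, add FOLLOW(A).
FOLLOW(S) = {$}


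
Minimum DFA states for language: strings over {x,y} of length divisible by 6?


Track length mod 6: states 0..5, accept at 0
Minimal DFA: 6 states


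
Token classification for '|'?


Pattern: operator symbol
Type: OPERATOR


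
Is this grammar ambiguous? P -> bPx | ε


balanced b^n…x^n: each string has a unique parse
Unambiguous


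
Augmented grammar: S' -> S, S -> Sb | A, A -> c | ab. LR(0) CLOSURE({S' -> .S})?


Start: S' -> .S
For each item with dot before a nonterminal B, add B -> .γ for every B-production
Closure: [S' -> .S, S -> .Sb, S -> .A, A -> .c, A -> .ab]


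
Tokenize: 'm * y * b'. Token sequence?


Scan left to right, longest-match per lexeme
Tokens: ID(m), OP(*), ID(y), OP(*), ID(b)


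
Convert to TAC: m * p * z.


Break into single-operator statements:
t1 = m * p
t2 = t1 * z


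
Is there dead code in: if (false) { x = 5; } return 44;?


condition is constant false, so the whole block is unreachable
Dead: 'if (false) { x = 5; }'


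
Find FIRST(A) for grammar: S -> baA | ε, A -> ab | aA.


Per alternative of A: FIRST(ab) = {a}; FIRST(aA) = {a}
FIRST(A) = {a}


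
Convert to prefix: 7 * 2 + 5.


left-to-right (same/higher precedence on left): tree is (+ (* 7 2) 5)
Prefix: + * 7 2 5


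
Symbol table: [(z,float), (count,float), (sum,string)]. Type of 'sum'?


Lookup 'sum' → type string


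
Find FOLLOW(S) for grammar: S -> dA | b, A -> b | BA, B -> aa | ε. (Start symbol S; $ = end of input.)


$ ∈ FOLLOW(S). For each A -> αBβ: add FIRST(β)\{ε} to FOLLOW(B); if β nullable, add FOLLOW(A).
FOLLOW(S) = {$}


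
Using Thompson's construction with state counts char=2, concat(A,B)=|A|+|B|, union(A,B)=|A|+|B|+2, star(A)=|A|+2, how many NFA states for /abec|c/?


Syntax tree has 5 char leaf(s), 1 union(s), 0 star(s)
chars contribute 5×2 = 10; each union adds +2; each star adds +2
Total: 10 + 2 + 0 = 12 states


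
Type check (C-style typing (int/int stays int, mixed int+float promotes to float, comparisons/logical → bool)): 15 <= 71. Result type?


Operand types: int <= int
Rule: comparison yields bool
Result type: bool


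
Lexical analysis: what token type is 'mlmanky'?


Pattern: letter/underscore followed by alphanumerics, not a keyword
Type: IDENTIFIER


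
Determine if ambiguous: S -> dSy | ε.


balanced d^n…y^n: each string has a unique parse
Unambiguous


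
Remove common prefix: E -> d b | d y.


Common prefix: 'd'
Factored: E -> d E', E' -> b | y


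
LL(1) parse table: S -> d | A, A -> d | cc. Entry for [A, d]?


For [A, d]: 'd' ∈ FIRST(d)
Entry: A -> d


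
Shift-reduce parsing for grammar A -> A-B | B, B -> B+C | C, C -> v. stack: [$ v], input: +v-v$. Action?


'v' on top is the handle for C -> v
Action: reduce (C -> v)


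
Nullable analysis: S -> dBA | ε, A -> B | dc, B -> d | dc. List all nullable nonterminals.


A nonterminal is nullable iff some alternative derives ε (directly, or every symbol in it is nullable)
Nullable: {S}


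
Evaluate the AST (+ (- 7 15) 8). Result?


Evaluate inner: (- 7 15) = -8
Evaluate root: (+ -8 8) = 0
Result: 0


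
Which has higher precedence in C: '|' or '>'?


'>' is relational (level 7); '|' is bitwise OR (level 3)
Higher level binds tighter
'>' has higher precedence than '|'


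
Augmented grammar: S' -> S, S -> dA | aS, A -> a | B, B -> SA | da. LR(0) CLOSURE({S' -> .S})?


Start: S' -> .S
For each item with dot before a nonterminal B, add B -> .γ for every B-production
Closure: [S' -> .S, S -> .dA, S -> .aS]


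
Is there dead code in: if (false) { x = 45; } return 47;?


condition is constant false, so the whole block is unreachable
Dead: 'if (false) { x = 45; }'


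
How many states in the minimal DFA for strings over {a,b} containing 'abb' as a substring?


KMP-style automaton: 3 progress states + 1 absorbing accept = 4
Minimal DFA: 4 states


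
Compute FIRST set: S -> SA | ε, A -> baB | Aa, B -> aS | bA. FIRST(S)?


Per alternative of S: FIRST(SA) = {b}; FIRST(ε) = {ε}
FIRST(S) = {b, ε}
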